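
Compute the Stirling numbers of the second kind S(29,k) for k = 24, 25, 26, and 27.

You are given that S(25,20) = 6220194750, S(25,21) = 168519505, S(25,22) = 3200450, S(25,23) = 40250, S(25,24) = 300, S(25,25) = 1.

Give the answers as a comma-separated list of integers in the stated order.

row 26: T[26][21]=21·168519505+6220194750=9759104355  T[26][22]=22·3200450+168519505=238929405  T[26][23]=23·40250+3200450=4126200  T[26][24]=24·300+40250=47450  T[26][25]=25·1+300=325  T[26][26]=26·0+1=1
row 27: T[27][22]=22·238929405+9759104355=15015551265  T[27][23]=23·4126200+238929405=333832005  T[27][24]=24·47450+4126200=5265000  T[27][25]=25·325+47450=55575  T[27][26]=26·1+325=351  T[27][27]=27·0+1=1
row 28: T[28][23]=23·333832005+15015551265=22693687380  T[28][24]=24·5265000+333832005=460192005  T[28][25]=25·55575+5265000=6654375  T[28][26]=26·351+55575=64701  T[28][27]=27·1+351=378
row 29: T[29][24]=24·460192005+22693687380=33738295500  T[29][25]=25·6654375+460192005=626551380  T[29][26]=26·64701+6654375=8336601  T[29][27]=27·378+64701=74907
Read S(29,24) = 33738295500, S(29,25) = 626551380, S(29,26) = 8336601, S(29,27) = 74907.

33738295500, 626551380, 8336601, 74907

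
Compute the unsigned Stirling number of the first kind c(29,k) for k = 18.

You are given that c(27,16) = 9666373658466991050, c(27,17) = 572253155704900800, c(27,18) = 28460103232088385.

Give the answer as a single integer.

@28  (28,17):572253155704900800·27+9666373658466991050→25117208862499312650, (28,18):28460103232088385·27+572253155704900800→1340675942971287195
@29  (29,18):1340675942971287195·28+25117208862499312650→62656135265695354110
Read c(29,18) = 62656135265695354110.

62656135265695354110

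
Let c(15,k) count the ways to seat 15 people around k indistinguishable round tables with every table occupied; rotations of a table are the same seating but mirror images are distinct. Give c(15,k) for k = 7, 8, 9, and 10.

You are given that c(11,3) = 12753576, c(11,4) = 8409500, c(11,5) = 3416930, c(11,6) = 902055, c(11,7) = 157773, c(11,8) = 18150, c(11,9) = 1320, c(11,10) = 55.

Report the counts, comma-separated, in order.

14409322928, 2681453775, 368411615, 37312275

row 12: T[12][4]=11·8409500+12753576=105258076  T[12][5]=11·3416930+8409500=45995730  T[12][6]=11·902055+3416930=13339535  T[12][7]=11·157773+902055=2637558  T[12][8]=11·18150+157773=357423  T[12][9]=11·1320+18150=32670  T[12][10]=11·55+1320=1925
row 13: T[13][5]=12·45995730+105258076=657206836  T[13][6]=12·13339535+45995730=206070150  T[13][7]=12·2637558+13339535=44990231  T[13][8]=12·357423+2637558=6926634  T[13][9]=12·32670+357423=749463  T[13][10]=12·1925+32670=55770
row 14: T[14][6]=13·206070150+657206836=3336118786  T[14][7]=13·44990231+206070150=790943153  T[14][8]=13·6926634+44990231=135036473  T[14][9]=13·749463+6926634=16669653  T[14][10]=13·55770+749463=1474473
row 15: T[15][7]=14·790943153+3336118786=14409322928  T[15][8]=14·135036473+790943153=2681453775  T[15][9]=14·16669653+135036473=368411615  T[15][10]=14·1474473+16669653=37312275
Read c(15,7) = 14409322928, c(15,8) = 2681453775, c(15,9) = 368411615, c(15,10) = 37312275.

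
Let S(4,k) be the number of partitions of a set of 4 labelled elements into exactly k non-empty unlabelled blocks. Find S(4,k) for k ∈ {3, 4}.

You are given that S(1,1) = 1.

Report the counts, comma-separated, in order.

i=2: T(2,1)=0+1·1=1 | T(2,2)=1+2·0=1
i=3: T(3,2)=1+2·1=3 | T(3,3)=1+3·0=1
i=4: T(4,3)=3+3·1=6 | T(4,4)=1+4·0=1
Read S(4,3) = 6, S(4,4) = 1.

6, 1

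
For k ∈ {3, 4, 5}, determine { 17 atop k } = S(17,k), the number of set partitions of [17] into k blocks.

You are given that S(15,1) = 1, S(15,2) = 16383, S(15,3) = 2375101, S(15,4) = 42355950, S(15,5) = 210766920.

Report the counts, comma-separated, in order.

21457825, 694337290, 5652751651

r16: T_16,2=2×16383+1=32767; T_16,3=3×2375101+16383=7141686; T_16,4=4×42355950+2375101=171798901; T_16,5=5×210766920+42355950=1096190550
r17: T_17,3=3×7141686+32767=21457825; T_17,4=4×171798901+7141686=694337290; T_17,5=5×1096190550+171798901=5652751651
Read S(17,3) = 21457825, S(17,4) = 694337290, S(17,5) = 5652751651.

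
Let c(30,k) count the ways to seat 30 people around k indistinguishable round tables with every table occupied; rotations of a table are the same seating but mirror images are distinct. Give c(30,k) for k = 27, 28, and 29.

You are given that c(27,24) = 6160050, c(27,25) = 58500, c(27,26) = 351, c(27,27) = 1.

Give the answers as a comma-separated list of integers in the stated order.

i=28: T(28,25)=6160050+27·58500=7739550 | T(28,26)=58500+27·351=67977 | T(28,27)=351+27·1=378 | T(28,28)=1+27·0=1
i=29: T(29,26)=7739550+28·67977=9642906 | T(29,27)=67977+28·378=78561 | T(29,28)=378+28·1=406 | T(29,29)=1+28·0=1
i=30: T(30,27)=9642906+29·78561=11921175 | T(30,28)=78561+29·406=90335 | T(30,29)=406+29·1=435
Read c(30,27) = 11921175, c(30,28) = 90335, c(30,29) = 435.

11921175, 90335, 435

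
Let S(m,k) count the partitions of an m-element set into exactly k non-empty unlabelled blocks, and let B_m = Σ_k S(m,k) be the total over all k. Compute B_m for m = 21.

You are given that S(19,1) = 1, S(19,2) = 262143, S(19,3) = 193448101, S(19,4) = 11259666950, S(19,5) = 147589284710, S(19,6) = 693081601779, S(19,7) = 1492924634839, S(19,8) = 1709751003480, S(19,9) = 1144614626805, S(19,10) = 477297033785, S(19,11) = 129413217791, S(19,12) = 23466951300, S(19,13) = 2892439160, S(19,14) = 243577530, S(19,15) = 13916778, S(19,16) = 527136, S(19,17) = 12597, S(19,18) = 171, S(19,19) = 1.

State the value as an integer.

474869816156751

[20] T[20,1]:1*1+0=1 · T[20,2]:2*262143+1=524287 · T[20,3]:3*193448101+262143=580606446 · T[20,4]:4*11259666950+193448101=45232115901 · T[20,5]:5*147589284710+11259666950=749206090500 · T[20,6]:6*693081601779+147589284710=4306078895384 · T[20,7]:7*1492924634839+693081601779=11143554045652 · T[20,8]:8*1709751003480+1492924634839=15170932662679 · T[20,9]:9*1144614626805+1709751003480=12011282644725 · T[20,10]:10*477297033785+1144614626805=5917584964655 · T[20,11]:11*129413217791+477297033785=1900842429486 · T[20,12]:12*23466951300+129413217791=411016633391 · T[20,13]:13*2892439160+23466951300=61068660380 · T[20,14]:14*243577530+2892439160=6302524580 · T[20,15]:15*13916778+243577530=452329200 · T[20,16]:16*527136+13916778=22350954 · T[20,17]:17*12597+527136=741285 · T[20,18]:18*171+12597=15675 · T[20,19]:19*1+171=190 · T[20,20]:20*0+1=1
[21] T[21,1]:1*1+0=1 · T[21,2]:2*524287+1=1048575 · T[21,3]:3*580606446+524287=1742343625 · T[21,4]:4*45232115901+580606446=181509070050 · T[21,5]:5*749206090500+45232115901=3791262568401 · T[21,6]:6*4306078895384+749206090500=26585679462804 · T[21,7]:7*11143554045652+4306078895384=82310957214948 · T[21,8]:8*15170932662679+11143554045652=132511015347084 · T[21,9]:9*12011282644725+15170932662679=123272476465204 · T[21,10]:10*5917584964655+12011282644725=71187132291275 · T[21,11]:11*1900842429486+5917584964655=26826851689001 · T[21,12]:12*411016633391+1900842429486=6833042030178 · T[21,13]:13*61068660380+411016633391=1204909218331 · T[21,14]:14*6302524580+61068660380=149304004500 · T[21,15]:15*452329200+6302524580=13087462580 · T[21,16]:16*22350954+452329200=809944464 · T[21,17]:17*741285+22350954=34952799 · T[21,18]:18*15675+741285=1023435 · T[21,19]:19*190+15675=19285 · T[21,20]:20*1+190=210 · T[21,21]:21*0+1=1
B_21 = ΣS(21,k) = 1+1048575+1742343625+181509070050+3791262568401+26585679462804+82310957214948+132511015347084+123272476465204+71187132291275+26826851689001+6833042030178+1204909218331+149304004500+13087462580+809944464+34952799+1023435+19285+210+1 = 474869816156751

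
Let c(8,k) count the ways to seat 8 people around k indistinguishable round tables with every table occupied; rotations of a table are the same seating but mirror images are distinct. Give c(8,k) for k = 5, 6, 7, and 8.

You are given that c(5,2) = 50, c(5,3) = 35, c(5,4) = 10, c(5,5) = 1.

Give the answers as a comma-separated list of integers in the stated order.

[6] T[6,3]:5*35+50=225 · T[6,4]:5*10+35=85 · T[6,5]:5*1+10=15 · T[6,6]:5*0+1=1
[7] T[7,4]:6*85+225=735 · T[7,5]:6*15+85=175 · T[7,6]:6*1+15=21 · T[7,7]:6*0+1=1
[8] T[8,5]:7*175+735=1960 · T[8,6]:7*21+175=322 · T[8,7]:7*1+21=28 · T[8,8]:7*0+1=1
Read c(8,5) = 1960, c(8,6) = 322, c(8,7) = 28, c(8,8) = 1.

1960, 322, 28, 1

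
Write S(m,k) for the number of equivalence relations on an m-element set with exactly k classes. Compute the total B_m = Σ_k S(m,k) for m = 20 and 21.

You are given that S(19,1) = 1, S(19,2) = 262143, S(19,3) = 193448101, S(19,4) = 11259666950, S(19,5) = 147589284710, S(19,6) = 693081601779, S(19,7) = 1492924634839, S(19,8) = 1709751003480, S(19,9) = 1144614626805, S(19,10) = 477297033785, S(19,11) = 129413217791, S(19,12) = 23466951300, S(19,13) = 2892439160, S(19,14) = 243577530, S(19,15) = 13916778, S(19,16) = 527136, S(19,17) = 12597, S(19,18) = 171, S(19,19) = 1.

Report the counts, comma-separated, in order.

@20  (20,1):1·1+0→1, (20,2):262143·2+1→524287, (20,3):193448101·3+262143→580606446, (20,4):11259666950·4+193448101→45232115901, (20,5):147589284710·5+11259666950→749206090500, (20,6):693081601779·6+147589284710→4306078895384, (20,7):1492924634839·7+693081601779→11143554045652, (20,8):1709751003480·8+1492924634839→15170932662679, (20,9):1144614626805·9+1709751003480→12011282644725, (20,10):477297033785·10+1144614626805→5917584964655, (20,11):129413217791·11+477297033785→1900842429486, (20,12):23466951300·12+129413217791→411016633391, (20,13):2892439160·13+23466951300→61068660380, (20,14):243577530·14+2892439160→6302524580, (20,15):13916778·15+243577530→452329200, (20,16):527136·16+13916778→22350954, (20,17):12597·17+527136→741285, (20,18):171·18+12597→15675, (20,19):1·19+171→190, (20,20):0·20+1→1
@21  (21,1):1·1+0→1, (21,2):524287·2+1→1048575, (21,3):580606446·3+524287→1742343625, (21,4):45232115901·4+580606446→181509070050, (21,5):749206090500·5+45232115901→3791262568401, (21,6):4306078895384·6+749206090500→26585679462804, (21,7):11143554045652·7+4306078895384→82310957214948, (21,8):15170932662679·8+11143554045652→132511015347084, (21,9):12011282644725·9+15170932662679→123272476465204, (21,10):5917584964655·10+12011282644725→71187132291275, (21,11):1900842429486·11+5917584964655→26826851689001, (21,12):411016633391·12+1900842429486→6833042030178, (21,13):61068660380·13+411016633391→1204909218331, (21,14):6302524580·14+61068660380→149304004500, (21,15):452329200·15+6302524580→13087462580, (21,16):22350954·16+452329200→809944464, (21,17):741285·17+22350954→34952799, (21,18):15675·18+741285→1023435, (21,19):190·19+15675→19285, (21,20):1·20+190→210, (21,21):0·21+1→1
B_20 = ΣS(20,k) = 1+524287+580606446+45232115901+749206090500+4306078895384+11143554045652+15170932662679+12011282644725+5917584964655+1900842429486+411016633391+61068660380+6302524580+452329200+22350954+741285+15675+190+1 = 51724158235372
B_21 = ΣS(21,k) = 1+1048575+1742343625+181509070050+3791262568401+26585679462804+82310957214948+132511015347084+123272476465204+71187132291275+26826851689001+6833042030178+1204909218331+149304004500+13087462580+809944464+34952799+1023435+19285+210+1 = 474869816156751

51724158235372, 474869816156751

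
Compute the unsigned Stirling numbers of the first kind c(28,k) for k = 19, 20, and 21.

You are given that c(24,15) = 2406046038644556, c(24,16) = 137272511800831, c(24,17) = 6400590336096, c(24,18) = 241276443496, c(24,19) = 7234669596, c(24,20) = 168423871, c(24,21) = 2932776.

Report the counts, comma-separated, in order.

60383004803151030, 2280730371654735, 71603372991150

@25  (25,16):137272511800831·24+2406046038644556→5700586321864500, (25,17):6400590336096·24+137272511800831→290886679867135, (25,18):241276443496·24+6400590336096→12191224980000, (25,19):7234669596·24+241276443496→414908513800, (25,20):168423871·24+7234669596→11276842500, (25,21):2932776·24+168423871→238810495
@26  (26,17):290886679867135·25+5700586321864500→12972753318542875, (26,18):12191224980000·25+290886679867135→595667304367135, (26,19):414908513800·25+12191224980000→22563937825000, (26,20):11276842500·25+414908513800→696829576300, (26,21):238810495·25+11276842500→17247104875
@27  (27,18):595667304367135·26+12972753318542875→28460103232088385, (27,19):22563937825000·26+595667304367135→1182329687817135, (27,20):696829576300·26+22563937825000→40681506808800, (27,21):17247104875·26+696829576300→1145254303050
@28  (28,19):1182329687817135·27+28460103232088385→60383004803151030, (28,20):40681506808800·27+1182329687817135→2280730371654735, (28,21):1145254303050·27+40681506808800→71603372991150
Read c(28,19) = 60383004803151030, c(28,20) = 2280730371654735, c(28,21) = 71603372991150.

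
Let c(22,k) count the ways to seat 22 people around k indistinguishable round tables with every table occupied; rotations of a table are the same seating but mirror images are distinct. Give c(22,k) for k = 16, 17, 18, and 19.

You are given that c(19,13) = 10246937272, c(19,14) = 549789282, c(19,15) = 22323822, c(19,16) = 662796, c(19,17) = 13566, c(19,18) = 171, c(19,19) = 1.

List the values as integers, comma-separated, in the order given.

75289668850, 2792167686, 79721796, 1689765

[20] T[20,14]:19*549789282+10246937272=20692933630 · T[20,15]:19*22323822+549789282=973941900 · T[20,16]:19*662796+22323822=34916946 · T[20,17]:19*13566+662796=920550 · T[20,18]:19*171+13566=16815 · T[20,19]:19*1+171=190
[21] T[21,15]:20*973941900+20692933630=40171771630 · T[21,16]:20*34916946+973941900=1672280820 · T[21,17]:20*920550+34916946=53327946 · T[21,18]:20*16815+920550=1256850 · T[21,19]:20*190+16815=20615
[22] T[22,16]:21*1672280820+40171771630=75289668850 · T[22,17]:21*53327946+1672280820=2792167686 · T[22,18]:21*1256850+53327946=79721796 · T[22,19]:21*20615+1256850=1689765
Read c(22,16) = 75289668850, c(22,17) = 2792167686, c(22,18) = 79721796, c(22,19) = 1689765.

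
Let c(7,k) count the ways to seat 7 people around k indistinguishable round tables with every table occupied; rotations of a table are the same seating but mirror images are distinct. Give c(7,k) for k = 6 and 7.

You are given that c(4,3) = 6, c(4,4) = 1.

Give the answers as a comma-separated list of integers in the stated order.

@5  (5,4):1·4+6→10, (5,5):0·4+1→1
@6  (6,5):1·5+10→15, (6,6):0·5+1→1
@7  (7,6):1·6+15→21, (7,7):0·6+1→1
Read c(7,6) = 21, c(7,7) = 1.

21, 1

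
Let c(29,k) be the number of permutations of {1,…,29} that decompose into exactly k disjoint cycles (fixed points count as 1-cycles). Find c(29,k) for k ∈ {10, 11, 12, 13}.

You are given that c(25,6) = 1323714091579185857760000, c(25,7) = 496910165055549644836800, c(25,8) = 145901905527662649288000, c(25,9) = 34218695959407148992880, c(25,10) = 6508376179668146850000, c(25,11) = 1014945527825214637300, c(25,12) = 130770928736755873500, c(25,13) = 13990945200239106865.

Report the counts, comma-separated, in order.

6409259592413089839517170080, 1142413073615783087483702480, 170857232541629621904997080, 21590257290787088602515180

r26: T_26,7=25×496910165055549644836800+1323714091579185857760000=13746468217967926978680000; T_26,8=25×145901905527662649288000+496910165055549644836800=4144457803247115877036800; T_26,9=25×34218695959407148992880+145901905527662649288000=1001369304512841374110000; T_26,10=25×6508376179668146850000+34218695959407148992880=196928100451110820242880; T_26,11=25×1014945527825214637300+6508376179668146850000=31882014375298512782500; T_26,12=25×130770928736755873500+1014945527825214637300=4284218746244111474800; T_26,13=25×13990945200239106865+130770928736755873500=480544558742733545125
r27: T_27,8=26×4144457803247115877036800+13746468217967926978680000=121502371102392939781636800; T_27,9=26×1001369304512841374110000+4144457803247115877036800=30180059720580991603896800; T_27,10=26×196928100451110820242880+1001369304512841374110000=6121499916241722700424880; T_27,11=26×31882014375298512782500+196928100451110820242880=1025860474208872152587880; T_27,12=26×4284218746244111474800+31882014375298512782500=143271701777645411127300; T_27,13=26×480544558742733545125+4284218746244111474800=16778377273555183648050
r28: T_28,9=27×30180059720580991603896800+121502371102392939781636800=936363983558079713086850400; T_28,10=27×6121499916241722700424880+30180059720580991603896800=195460557459107504515368560; T_28,11=27×1025860474208872152587880+6121499916241722700424880=33819732719881270820297640; T_28,12=27×143271701777645411127300+1025860474208872152587880=4894196422205298253024980; T_28,13=27×16778377273555183648050+143271701777645411127300=596287888163635369624650
r29: T_29,10=28×195460557459107504515368560+936363983558079713086850400=6409259592413089839517170080; T_29,11=28×33819732719881270820297640+195460557459107504515368560=1142413073615783087483702480; T_29,12=28×4894196422205298253024980+33819732719881270820297640=170857232541629621904997080; T_29,13=28×596287888163635369624650+4894196422205298253024980=21590257290787088602515180
Read c(29,10) = 6409259592413089839517170080, c(29,11) = 1142413073615783087483702480, c(29,12) = 170857232541629621904997080, c(29,13) = 21590257290787088602515180.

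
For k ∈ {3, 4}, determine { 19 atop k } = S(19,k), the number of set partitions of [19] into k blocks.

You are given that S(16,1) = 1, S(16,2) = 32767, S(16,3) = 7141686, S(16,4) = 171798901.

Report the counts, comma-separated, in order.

193448101, 11259666950

@17  (17,1):1·1+0→1, (17,2):32767·2+1→65535, (17,3):7141686·3+32767→21457825, (17,4):171798901·4+7141686→694337290
@18  (18,2):65535·2+1→131071, (18,3):21457825·3+65535→64439010, (18,4):694337290·4+21457825→2798806985
@19  (19,3):64439010·3+131071→193448101, (19,4):2798806985·4+64439010→11259666950
Read S(19,3) = 193448101, S(19,4) = 11259666950.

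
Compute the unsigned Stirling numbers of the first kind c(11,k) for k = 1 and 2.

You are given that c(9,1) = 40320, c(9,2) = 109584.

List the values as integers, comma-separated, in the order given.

r10: T_10,1=9×40320+0=362880; T_10,2=9×109584+40320=1026576
r11: T_11,1=10×362880+0=3628800; T_11,2=10×1026576+362880=10628640
Read c(11,1) = 3628800, c(11,2) = 10628640.

3628800, 10628640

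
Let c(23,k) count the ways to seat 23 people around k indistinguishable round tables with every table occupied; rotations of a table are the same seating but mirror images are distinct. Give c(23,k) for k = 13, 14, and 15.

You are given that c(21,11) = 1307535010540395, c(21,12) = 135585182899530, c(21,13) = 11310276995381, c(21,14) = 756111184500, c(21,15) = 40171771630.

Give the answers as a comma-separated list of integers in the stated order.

row 22: T[22][12]=21·135585182899530+1307535010540395=4154823851430525  T[22][13]=21·11310276995381+135585182899530=373100999802531  T[22][14]=21·756111184500+11310276995381=27188611869881  T[22][15]=21·40171771630+756111184500=1599718388730
row 23: T[23][13]=22·373100999802531+4154823851430525=12363045847086207  T[23][14]=22·27188611869881+373100999802531=971250460939913  T[23][15]=22·1599718388730+27188611869881=62382416421941
Read c(23,13) = 12363045847086207, c(23,14) = 971250460939913, c(23,15) = 62382416421941.

12363045847086207, 971250460939913, 62382416421941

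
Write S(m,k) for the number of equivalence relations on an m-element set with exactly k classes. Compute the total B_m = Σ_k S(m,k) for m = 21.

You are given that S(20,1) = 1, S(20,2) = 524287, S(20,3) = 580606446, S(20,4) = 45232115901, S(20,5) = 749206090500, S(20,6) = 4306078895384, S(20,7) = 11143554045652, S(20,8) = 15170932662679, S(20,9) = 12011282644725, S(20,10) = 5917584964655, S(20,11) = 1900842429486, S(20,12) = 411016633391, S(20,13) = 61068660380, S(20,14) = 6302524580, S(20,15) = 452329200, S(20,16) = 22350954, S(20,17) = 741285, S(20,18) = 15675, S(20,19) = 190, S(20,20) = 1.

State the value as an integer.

@21  (21,1):1·1+0→1, (21,2):524287·2+1→1048575, (21,3):580606446·3+524287→1742343625, (21,4):45232115901·4+580606446→181509070050, (21,5):749206090500·5+45232115901→3791262568401, (21,6):4306078895384·6+749206090500→26585679462804, (21,7):11143554045652·7+4306078895384→82310957214948, (21,8):15170932662679·8+11143554045652→132511015347084, (21,9):12011282644725·9+15170932662679→123272476465204, (21,10):5917584964655·10+12011282644725→71187132291275, (21,11):1900842429486·11+5917584964655→26826851689001, (21,12):411016633391·12+1900842429486→6833042030178, (21,13):61068660380·13+411016633391→1204909218331, (21,14):6302524580·14+61068660380→149304004500, (21,15):452329200·15+6302524580→13087462580, (21,16):22350954·16+452329200→809944464, (21,17):741285·17+22350954→34952799, (21,18):15675·18+741285→1023435, (21,19):190·19+15675→19285, (21,20):1·20+190→210, (21,21):0·21+1→1
B_21 = ΣS(21,k) = 1+1048575+1742343625+181509070050+3791262568401+26585679462804+82310957214948+132511015347084+123272476465204+71187132291275+26826851689001+6833042030178+1204909218331+149304004500+13087462580+809944464+34952799+1023435+19285+210+1 = 474869816156751

474869816156751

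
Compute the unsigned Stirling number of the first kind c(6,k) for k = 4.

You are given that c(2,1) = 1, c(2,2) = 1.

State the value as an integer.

85

i=3: T(3,1)=0+2·1=2 | T(3,2)=1+2·1=3 | T(3,3)=1+2·0=1
i=4: T(4,2)=2+3·3=11 | T(4,3)=3+3·1=6 | T(4,4)=1+3·0=1
i=5: T(5,3)=11+4·6=35 | T(5,4)=6+4·1=10
i=6: T(6,4)=35+5·10=85
Read c(6,4) = 85.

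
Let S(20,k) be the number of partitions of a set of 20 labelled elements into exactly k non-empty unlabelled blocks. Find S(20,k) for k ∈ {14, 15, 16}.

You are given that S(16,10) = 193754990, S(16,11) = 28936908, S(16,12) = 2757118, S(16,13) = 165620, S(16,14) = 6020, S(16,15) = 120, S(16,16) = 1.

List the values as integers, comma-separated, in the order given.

row 17: T[17][11]=11·28936908+193754990=512060978  T[17][12]=12·2757118+28936908=62022324  T[17][13]=13·165620+2757118=4910178  T[17][14]=14·6020+165620=249900  T[17][15]=15·120+6020=7820  T[17][16]=16·1+120=136
row 18: T[18][12]=12·62022324+512060978=1256328866  T[18][13]=13·4910178+62022324=125854638  T[18][14]=14·249900+4910178=8408778  T[18][15]=15·7820+249900=367200  T[18][16]=16·136+7820=9996
row 19: T[19][13]=13·125854638+1256328866=2892439160  T[19][14]=14·8408778+125854638=243577530  T[19][15]=15·367200+8408778=13916778  T[19][16]=16·9996+367200=527136
row 20: T[20][14]=14·243577530+2892439160=6302524580  T[20][15]=15·13916778+243577530=452329200  T[20][16]=16·527136+13916778=22350954
Read S(20,14) = 6302524580, S(20,15) = 452329200, S(20,16) = 22350954.

6302524580, 452329200, 22350954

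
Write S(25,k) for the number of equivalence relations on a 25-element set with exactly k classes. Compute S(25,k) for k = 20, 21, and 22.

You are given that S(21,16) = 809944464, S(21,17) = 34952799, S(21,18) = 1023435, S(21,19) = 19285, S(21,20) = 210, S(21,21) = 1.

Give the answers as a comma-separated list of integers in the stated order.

6220194750, 168519505, 3200450

row 22: T[22][17]=17·34952799+809944464=1404142047  T[22][18]=18·1023435+34952799=53374629  T[22][19]=19·19285+1023435=1389850  T[22][20]=20·210+19285=23485  T[22][21]=21·1+210=231  T[22][22]=22·0+1=1
row 23: T[23][18]=18·53374629+1404142047=2364885369  T[23][19]=19·1389850+53374629=79781779  T[23][20]=20·23485+1389850=1859550  T[23][21]=21·231+23485=28336  T[23][22]=22·1+231=253
row 24: T[24][19]=19·79781779+2364885369=3880739170  T[24][20]=20·1859550+79781779=116972779  T[24][21]=21·28336+1859550=2454606  T[24][22]=22·253+28336=33902
row 25: T[25][20]=20·116972779+3880739170=6220194750  T[25][21]=21·2454606+116972779=168519505  T[25][22]=22·33902+2454606=3200450
Read S(25,20) = 6220194750, S(25,21) = 168519505, S(25,22) = 3200450.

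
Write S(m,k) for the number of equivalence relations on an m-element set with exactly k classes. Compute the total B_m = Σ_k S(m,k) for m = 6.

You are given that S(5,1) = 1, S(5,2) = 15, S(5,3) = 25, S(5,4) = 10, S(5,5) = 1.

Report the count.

[6] T[6,1]:1*1+0=1 · T[6,2]:2*15+1=31 · T[6,3]:3*25+15=90 · T[6,4]:4*10+25=65 · T[6,5]:5*1+10=15 · T[6,6]:6*0+1=1
B_6 = ΣS(6,k) = 1+31+90+65+15+1 = 203

203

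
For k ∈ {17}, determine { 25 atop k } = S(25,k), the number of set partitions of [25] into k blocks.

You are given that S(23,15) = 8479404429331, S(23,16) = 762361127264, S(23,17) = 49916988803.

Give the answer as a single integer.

48063331393110

[24] T[24,16]:16*762361127264+8479404429331=20677182465555 · T[24,17]:17*49916988803+762361127264=1610949936915
[25] T[25,17]:17*1610949936915+20677182465555=48063331393110
Read S(25,17) = 48063331393110.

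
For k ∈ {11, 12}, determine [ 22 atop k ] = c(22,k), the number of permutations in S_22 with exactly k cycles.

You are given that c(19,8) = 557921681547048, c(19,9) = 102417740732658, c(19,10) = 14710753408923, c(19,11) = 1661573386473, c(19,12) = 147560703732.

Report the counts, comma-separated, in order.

row 20: T[20][9]=19·102417740732658+557921681547048=2503858755467550  T[20][10]=19·14710753408923+102417740732658=381922055502195  T[20][11]=19·1661573386473+14710753408923=46280647751910  T[20][12]=19·147560703732+1661573386473=4465226757381
row 21: T[21][10]=20·381922055502195+2503858755467550=10142299865511450  T[21][11]=20·46280647751910+381922055502195=1307535010540395  T[21][12]=20·4465226757381+46280647751910=135585182899530
row 22: T[22][11]=21·1307535010540395+10142299865511450=37600535086859745  T[22][12]=21·135585182899530+1307535010540395=4154823851430525
Read c(22,11) = 37600535086859745, c(22,12) = 4154823851430525.

37600535086859745, 4154823851430525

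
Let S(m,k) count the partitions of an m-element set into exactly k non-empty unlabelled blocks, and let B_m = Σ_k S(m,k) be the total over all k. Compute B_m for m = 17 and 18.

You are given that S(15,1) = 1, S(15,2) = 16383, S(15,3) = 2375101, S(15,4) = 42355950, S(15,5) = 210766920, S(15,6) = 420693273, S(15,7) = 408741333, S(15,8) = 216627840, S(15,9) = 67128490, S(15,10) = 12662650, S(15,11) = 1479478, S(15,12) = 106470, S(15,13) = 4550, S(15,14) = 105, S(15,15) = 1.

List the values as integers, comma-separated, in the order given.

r16: T_16,1=1×1+0=1; T_16,2=2×16383+1=32767; T_16,3=3×2375101+16383=7141686; T_16,4=4×42355950+2375101=171798901; T_16,5=5×210766920+42355950=1096190550; T_16,6=6×420693273+210766920=2734926558; T_16,7=7×408741333+420693273=3281882604; T_16,8=8×216627840+408741333=2141764053; T_16,9=9×67128490+216627840=820784250; T_16,10=10×12662650+67128490=193754990; T_16,11=11×1479478+12662650=28936908; T_16,12=12×106470+1479478=2757118; T_16,13=13×4550+106470=165620; T_16,14=14×105+4550=6020; T_16,15=15×1+105=120; T_16,16=16×0+1=1
r17: T_17,1=1×1+0=1; T_17,2=2×32767+1=65535; T_17,3=3×7141686+32767=21457825; T_17,4=4×171798901+7141686=694337290; T_17,5=5×1096190550+171798901=5652751651; T_17,6=6×2734926558+1096190550=17505749898; T_17,7=7×3281882604+2734926558=25708104786; T_17,8=8×2141764053+3281882604=20415995028; T_17,9=9×820784250+2141764053=9528822303; T_17,10=10×193754990+820784250=2758334150; T_17,11=11×28936908+193754990=512060978; T_17,12=12×2757118+28936908=62022324; T_17,13=13×165620+2757118=4910178; T_17,14=14×6020+165620=249900; T_17,15=15×120+6020=7820; T_17,16=16×1+120=136; T_17,17=17×0+1=1
r18: T_18,1=1×1+0=1; T_18,2=2×65535+1=131071; T_18,3=3×21457825+65535=64439010; T_18,4=4×694337290+21457825=2798806985; T_18,5=5×5652751651+694337290=28958095545; T_18,6=6×17505749898+5652751651=110687251039; T_18,7=7×25708104786+17505749898=197462483400; T_18,8=8×20415995028+25708104786=189036065010; T_18,9=9×9528822303+20415995028=106175395755; T_18,10=10×2758334150+9528822303=37112163803; T_18,11=11×512060978+2758334150=8391004908; T_18,12=12×62022324+512060978=1256328866; T_18,13=13×4910178+62022324=125854638; T_18,14=14×249900+4910178=8408778; T_18,15=15×7820+249900=367200; T_18,16=16×136+7820=9996; T_18,17=17×1+136=153; T_18,18=18×0+1=1
B_17 = ΣS(17,k) = 1+65535+21457825+694337290+5652751651+17505749898+25708104786+20415995028+9528822303+2758334150+512060978+62022324+4910178+249900+7820+136+1 = 82864869804
B_18 = ΣS(18,k) = 1+131071+64439010+2798806985+28958095545+110687251039+197462483400+189036065010+106175395755+37112163803+8391004908+1256328866+125854638+8408778+367200+9996+153+1 = 682076806159

82864869804, 682076806159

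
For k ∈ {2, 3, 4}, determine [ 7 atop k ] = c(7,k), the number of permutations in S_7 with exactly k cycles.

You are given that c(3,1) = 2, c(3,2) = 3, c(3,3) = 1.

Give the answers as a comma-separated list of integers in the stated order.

[4] T[4,1]:3*2+0=6 · T[4,2]:3*3+2=11 · T[4,3]:3*1+3=6 · T[4,4]:3*0+1=1
[5] T[5,1]:4*6+0=24 · T[5,2]:4*11+6=50 · T[5,3]:4*6+11=35 · T[5,4]:4*1+6=10
[6] T[6,1]:5*24+0=120 · T[6,2]:5*50+24=274 · T[6,3]:5*35+50=225 · T[6,4]:5*10+35=85
[7] T[7,2]:6*274+120=1764 · T[7,3]:6*225+274=1624 · T[7,4]:6*85+225=735
Read c(7,2) = 1764, c(7,3) = 1624, c(7,4) = 735.

1764, 1624, 735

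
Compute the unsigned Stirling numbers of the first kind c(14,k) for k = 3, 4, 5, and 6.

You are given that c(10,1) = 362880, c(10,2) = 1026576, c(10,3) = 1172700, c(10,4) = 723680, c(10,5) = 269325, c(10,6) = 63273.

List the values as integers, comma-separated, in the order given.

i=11: T(11,1)=0+10·362880=3628800 | T(11,2)=362880+10·1026576=10628640 | T(11,3)=1026576+10·1172700=12753576 | T(11,4)=1172700+10·723680=8409500 | T(11,5)=723680+10·269325=3416930 | T(11,6)=269325+10·63273=902055
i=12: T(12,1)=0+11·3628800=39916800 | T(12,2)=3628800+11·10628640=120543840 | T(12,3)=10628640+11·12753576=150917976 | T(12,4)=12753576+11·8409500=105258076 | T(12,5)=8409500+11·3416930=45995730 | T(12,6)=3416930+11·902055=13339535
i=13: T(13,2)=39916800+12·120543840=1486442880 | T(13,3)=120543840+12·150917976=1931559552 | T(13,4)=150917976+12·105258076=1414014888 | T(13,5)=105258076+12·45995730=657206836 | T(13,6)=45995730+12·13339535=206070150
i=14: T(14,3)=1486442880+13·1931559552=26596717056 | T(14,4)=1931559552+13·1414014888=20313753096 | T(14,5)=1414014888+13·657206836=9957703756 | T(14,6)=657206836+13·206070150=3336118786
Read c(14,3) = 26596717056, c(14,4) = 20313753096, c(14,5) = 9957703756, c(14,6) = 3336118786.

26596717056, 20313753096, 9957703756, 3336118786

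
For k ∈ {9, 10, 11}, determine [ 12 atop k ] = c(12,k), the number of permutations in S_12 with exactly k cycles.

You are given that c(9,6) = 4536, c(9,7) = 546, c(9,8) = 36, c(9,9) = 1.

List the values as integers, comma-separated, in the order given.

row 10: T[10][7]=9·546+4536=9450  T[10][8]=9·36+546=870  T[10][9]=9·1+36=45  T[10][10]=9·0+1=1
row 11: T[11][8]=10·870+9450=18150  T[11][9]=10·45+870=1320  T[11][10]=10·1+45=55  T[11][11]=10·0+1=1
row 12: T[12][9]=11·1320+18150=32670  T[12][10]=11·55+1320=1925  T[12][11]=11·1+55=66
Read c(12,9) = 32670, c(12,10) = 1925, c(12,11) = 66.

32670, 1925, 66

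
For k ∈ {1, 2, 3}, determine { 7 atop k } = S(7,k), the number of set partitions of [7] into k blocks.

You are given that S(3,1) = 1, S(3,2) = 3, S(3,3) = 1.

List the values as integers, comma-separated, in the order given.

[4] T[4,1]:1*1+0=1 · T[4,2]:2*3+1=7 · T[4,3]:3*1+3=6
[5] T[5,1]:1*1+0=1 · T[5,2]:2*7+1=15 · T[5,3]:3*6+7=25
[6] T[6,1]:1*1+0=1 · T[6,2]:2*15+1=31 · T[6,3]:3*25+15=90
[7] T[7,1]:1*1+0=1 · T[7,2]:2*31+1=63 · T[7,3]:3*90+31=301
Read S(7,1) = 1, S(7,2) = 63, S(7,3) = 301.

1, 63, 301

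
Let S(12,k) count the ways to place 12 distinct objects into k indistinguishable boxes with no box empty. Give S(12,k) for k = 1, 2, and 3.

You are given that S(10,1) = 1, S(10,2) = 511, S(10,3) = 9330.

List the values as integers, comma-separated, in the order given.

row 11: T[11][1]=1·1+0=1  T[11][2]=2·511+1=1023  T[11][3]=3·9330+511=28501
row 12: T[12][1]=1·1+0=1  T[12][2]=2·1023+1=2047  T[12][3]=3·28501+1023=86526
Read S(12,1) = 1, S(12,2) = 2047, S(12,3) = 86526.

1, 2047, 86526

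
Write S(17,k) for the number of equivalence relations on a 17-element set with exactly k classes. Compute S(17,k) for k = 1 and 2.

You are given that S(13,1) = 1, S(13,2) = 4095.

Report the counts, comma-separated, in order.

1, 65535

[14] T[14,1]:1*1+0=1 · T[14,2]:2*4095+1=8191
[15] T[15,1]:1*1+0=1 · T[15,2]:2*8191+1=16383
[16] T[16,1]:1*1+0=1 · T[16,2]:2*16383+1=32767
[17] T[17,1]:1*1+0=1 · T[17,2]:2*32767+1=65535
Read S(17,1) = 1, S(17,2) = 65535.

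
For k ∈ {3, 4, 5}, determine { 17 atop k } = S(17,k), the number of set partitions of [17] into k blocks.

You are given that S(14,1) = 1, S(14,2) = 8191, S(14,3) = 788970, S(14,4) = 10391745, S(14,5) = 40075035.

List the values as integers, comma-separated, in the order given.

21457825, 694337290, 5652751651

i=15: T(15,1)=0+1·1=1 | T(15,2)=1+2·8191=16383 | T(15,3)=8191+3·788970=2375101 | T(15,4)=788970+4·10391745=42355950 | T(15,5)=10391745+5·40075035=210766920
i=16: T(16,2)=1+2·16383=32767 | T(16,3)=16383+3·2375101=7141686 | T(16,4)=2375101+4·42355950=171798901 | T(16,5)=42355950+5·210766920=1096190550
i=17: T(17,3)=32767+3·7141686=21457825 | T(17,4)=7141686+4·171798901=694337290 | T(17,5)=171798901+5·1096190550=5652751651
Read S(17,3) = 21457825, S(17,4) = 694337290, S(17,5) = 5652751651.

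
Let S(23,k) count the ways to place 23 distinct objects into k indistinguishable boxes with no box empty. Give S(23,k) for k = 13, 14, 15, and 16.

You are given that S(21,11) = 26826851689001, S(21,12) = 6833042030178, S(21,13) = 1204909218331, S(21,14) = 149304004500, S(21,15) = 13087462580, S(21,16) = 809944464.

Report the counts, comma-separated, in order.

401282560341390, 68629175807115, 8479404429331, 762361127264

r22: T_22,12=12×6833042030178+26826851689001=108823356051137; T_22,13=13×1204909218331+6833042030178=22496861868481; T_22,14=14×149304004500+1204909218331=3295165281331; T_22,15=15×13087462580+149304004500=345615943200; T_22,16=16×809944464+13087462580=26046574004
r23: T_23,13=13×22496861868481+108823356051137=401282560341390; T_23,14=14×3295165281331+22496861868481=68629175807115; T_23,15=15×345615943200+3295165281331=8479404429331; T_23,16=16×26046574004+345615943200=762361127264
Read S(23,13) = 401282560341390, S(23,14) = 68629175807115, S(23,15) = 8479404429331, S(23,16) = 762361127264.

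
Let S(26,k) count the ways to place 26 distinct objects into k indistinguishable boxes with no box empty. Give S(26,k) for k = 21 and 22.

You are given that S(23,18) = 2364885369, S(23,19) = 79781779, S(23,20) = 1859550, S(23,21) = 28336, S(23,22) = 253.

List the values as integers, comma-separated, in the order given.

row 24: T[24][19]=19·79781779+2364885369=3880739170  T[24][20]=20·1859550+79781779=116972779  T[24][21]=21·28336+1859550=2454606  T[24][22]=22·253+28336=33902
row 25: T[25][20]=20·116972779+3880739170=6220194750  T[25][21]=21·2454606+116972779=168519505  T[25][22]=22·33902+2454606=3200450
row 26: T[26][21]=21·168519505+6220194750=9759104355  T[26][22]=22·3200450+168519505=238929405
Read S(26,21) = 9759104355, S(26,22) = 238929405.

9759104355, 238929405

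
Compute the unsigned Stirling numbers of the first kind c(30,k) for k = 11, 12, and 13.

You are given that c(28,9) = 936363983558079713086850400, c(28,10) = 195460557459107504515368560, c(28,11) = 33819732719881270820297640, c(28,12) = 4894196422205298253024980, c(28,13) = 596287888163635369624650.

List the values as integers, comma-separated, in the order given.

39539238727270799376544542000, 6097272817323042122728617800, 796974693974455191377937300

i=29: T(29,10)=936363983558079713086850400+28·195460557459107504515368560=6409259592413089839517170080 | T(29,11)=195460557459107504515368560+28·33819732719881270820297640=1142413073615783087483702480 | T(29,12)=33819732719881270820297640+28·4894196422205298253024980=170857232541629621904997080 | T(29,13)=4894196422205298253024980+28·596287888163635369624650=21590257290787088602515180
i=30: T(30,11)=6409259592413089839517170080+29·1142413073615783087483702480=39539238727270799376544542000 | T(30,12)=1142413073615783087483702480+29·170857232541629621904997080=6097272817323042122728617800 | T(30,13)=170857232541629621904997080+29·21590257290787088602515180=796974693974455191377937300
Read c(30,11) = 39539238727270799376544542000, c(30,12) = 6097272817323042122728617800, c(30,13) = 796974693974455191377937300.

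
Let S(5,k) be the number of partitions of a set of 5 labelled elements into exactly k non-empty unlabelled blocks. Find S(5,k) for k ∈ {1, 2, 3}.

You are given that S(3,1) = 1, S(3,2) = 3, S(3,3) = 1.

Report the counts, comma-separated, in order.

row 4: T[4][1]=1·1+0=1  T[4][2]=2·3+1=7  T[4][3]=3·1+3=6
row 5: T[5][1]=1·1+0=1  T[5][2]=2·7+1=15  T[5][3]=3·6+7=25
Read S(5,1) = 1, S(5,2) = 15, S(5,3) = 25.

1, 15, 25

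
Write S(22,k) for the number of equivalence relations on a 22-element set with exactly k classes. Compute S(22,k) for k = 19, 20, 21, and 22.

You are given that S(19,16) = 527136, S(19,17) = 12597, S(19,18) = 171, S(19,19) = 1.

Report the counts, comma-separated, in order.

1389850, 23485, 231, 1

r20: T_20,17=17×12597+527136=741285; T_20,18=18×171+12597=15675; T_20,19=19×1+171=190; T_20,20=20×0+1=1
r21: T_21,18=18×15675+741285=1023435; T_21,19=19×190+15675=19285; T_21,20=20×1+190=210; T_21,21=21×0+1=1
r22: T_22,19=19×19285+1023435=1389850; T_22,20=20×210+19285=23485; T_22,21=21×1+210=231; T_22,22=22×0+1=1
Read S(22,19) = 1389850, S(22,20) = 23485, S(22,21) = 231, S(22,22) = 1.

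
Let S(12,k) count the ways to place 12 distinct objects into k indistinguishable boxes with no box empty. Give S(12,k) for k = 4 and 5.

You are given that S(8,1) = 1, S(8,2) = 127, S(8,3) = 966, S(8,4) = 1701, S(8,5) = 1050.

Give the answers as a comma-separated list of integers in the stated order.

611501, 1379400

[9] T[9,1]:1*1+0=1 · T[9,2]:2*127+1=255 · T[9,3]:3*966+127=3025 · T[9,4]:4*1701+966=7770 · T[9,5]:5*1050+1701=6951
[10] T[10,2]:2*255+1=511 · T[10,3]:3*3025+255=9330 · T[10,4]:4*7770+3025=34105 · T[10,5]:5*6951+7770=42525
[11] T[11,3]:3*9330+511=28501 · T[11,4]:4*34105+9330=145750 · T[11,5]:5*42525+34105=246730
[12] T[12,4]:4*145750+28501=611501 · T[12,5]:5*246730+145750=1379400
Read S(12,4) = 611501, S(12,5) = 1379400.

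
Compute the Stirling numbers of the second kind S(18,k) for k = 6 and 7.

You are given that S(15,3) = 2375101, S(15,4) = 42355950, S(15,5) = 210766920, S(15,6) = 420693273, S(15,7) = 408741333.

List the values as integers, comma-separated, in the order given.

110687251039, 197462483400

r16: T_16,4=4×42355950+2375101=171798901; T_16,5=5×210766920+42355950=1096190550; T_16,6=6×420693273+210766920=2734926558; T_16,7=7×408741333+420693273=3281882604
r17: T_17,5=5×1096190550+171798901=5652751651; T_17,6=6×2734926558+1096190550=17505749898; T_17,7=7×3281882604+2734926558=25708104786
r18: T_18,6=6×17505749898+5652751651=110687251039; T_18,7=7×25708104786+17505749898=197462483400
Read S(18,6) = 110687251039, S(18,7) = 197462483400.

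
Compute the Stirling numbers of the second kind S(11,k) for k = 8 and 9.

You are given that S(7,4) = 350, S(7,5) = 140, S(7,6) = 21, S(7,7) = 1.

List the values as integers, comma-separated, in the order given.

row 8: T[8][5]=5·140+350=1050  T[8][6]=6·21+140=266  T[8][7]=7·1+21=28  T[8][8]=8·0+1=1
row 9: T[9][6]=6·266+1050=2646  T[9][7]=7·28+266=462  T[9][8]=8·1+28=36  T[9][9]=9·0+1=1
row 10: T[10][7]=7·462+2646=5880  T[10][8]=8·36+462=750  T[10][9]=9·1+36=45
row 11: T[11][8]=8·750+5880=11880  T[11][9]=9·45+750=1155
Read S(11,8) = 11880, S(11,9) = 1155.

11880, 1155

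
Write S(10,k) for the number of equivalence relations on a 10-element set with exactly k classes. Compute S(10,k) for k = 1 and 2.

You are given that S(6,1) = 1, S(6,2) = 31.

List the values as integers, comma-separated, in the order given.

1, 511

[7] T[7,1]:1*1+0=1 · T[7,2]:2*31+1=63
[8] T[8,1]:1*1+0=1 · T[8,2]:2*63+1=127
[9] T[9,1]:1*1+0=1 · T[9,2]:2*127+1=255
[10] T[10,1]:1*1+0=1 · T[10,2]:2*255+1=511
Read S(10,1) = 1, S(10,2) = 511.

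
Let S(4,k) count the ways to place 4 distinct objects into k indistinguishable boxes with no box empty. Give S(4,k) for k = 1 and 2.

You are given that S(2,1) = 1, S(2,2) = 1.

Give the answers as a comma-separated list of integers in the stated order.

1, 7

r3: T_3,1=1×1+0=1; T_3,2=2×1+1=3
r4: T_4,1=1×1+0=1; T_4,2=2×3+1=7
Read S(4,1) = 1, S(4,2) = 7.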